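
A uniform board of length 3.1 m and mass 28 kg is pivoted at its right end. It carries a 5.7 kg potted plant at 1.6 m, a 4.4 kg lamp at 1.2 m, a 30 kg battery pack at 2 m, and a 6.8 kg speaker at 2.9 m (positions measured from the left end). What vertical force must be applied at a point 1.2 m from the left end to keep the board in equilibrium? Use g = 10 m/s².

Sum moments about the right end (the unknown pivot reaction has zero arm there).
Beam weight: 28 × 10 = 280 N down at 1.55 m → arm 1.55 m, τ = 280 × 1.55 = 434 N·m counterclockwise.
Potted plant: 5.7 × 10 = 57 N down at 1.6 m → arm 1.5 m, τ = 57 × 1.5 = 85.5 N·m counterclockwise.
Lamp: 4.4 × 10 = 44 N down at 1.2 m → arm 1.9 m, τ = 44 × 1.9 = 83.6 N·m counterclockwise.
Battery pack: 30 × 10 = 300 N down at 2 m → arm 1.1 m, τ = 300 × 1.1 = 330 N·m counterclockwise.
Speaker: 6.8 × 10 = 68 N down at 2.9 m → arm 0.2 m, τ = 68 × 0.2 = 13.6 N·m counterclockwise.
Net moment of the loads = 946.7 N·m counterclockwise.
The upward force F acts at a point 1.2 m from the left end, arm 1.9 m, giving F × 1.9 clockwise.
Balancing moments: F × 1.9 = 946.7, giving F = 946.7 / 1.9 = 498 N.

F ≈ 498 N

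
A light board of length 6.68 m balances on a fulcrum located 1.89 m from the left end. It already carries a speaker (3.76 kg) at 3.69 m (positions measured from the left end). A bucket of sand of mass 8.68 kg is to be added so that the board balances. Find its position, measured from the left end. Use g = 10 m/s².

Take moments about the fulcrum (at 1.89 m from the left end).
Speaker: 3.76 × 10 = 37.6 N down at 3.69 m → arm 1.8 m, τ = 37.6 × 1.8 = 67.68 N·m clockwise.
Net moment of existing loads = 67.68 N·m clockwise.
The bucket of sand weighs 8.68 × 10 = 86.8 N and must supply an equal counterclockwise moment, so its lever arm about the fulcrum is 67.68 / 86.8 = 0.78 m.
That puts it at 1.89 − 0.78 = 1.11 m from the left end.

x ≈ 1.11 m from the left end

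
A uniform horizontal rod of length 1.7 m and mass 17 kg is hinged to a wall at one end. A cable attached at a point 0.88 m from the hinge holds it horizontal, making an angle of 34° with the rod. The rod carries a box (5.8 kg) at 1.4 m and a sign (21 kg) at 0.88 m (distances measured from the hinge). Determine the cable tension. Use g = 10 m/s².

T ≈ 834 N

Taking torques about the hinge:
Beam weight: 17 × 10 = 170 N down at 0.85 m → arm 0.85 m, τ = 170 × 0.85 = 144.5 N·m clockwise.
Box: 5.8 × 10 = 58 N down at 1.4 m → arm 1.4 m, τ = 58 × 1.4 = 81.2 N·m clockwise.
Sign: 21 × 10 = 210 N down at 0.88 m → arm 0.88 m, τ = 210 × 0.88 = 184.8 N·m clockwise.
Total clockwise load moment = 410.5 N·m.
The cable tension T acts at 0.88 m; only its component perpendicular to the rod, T sinθ, produces torque. sin 34° = 0.5592.
Balancing moments: T × 0.88 × 0.5592 = 410.5, giving T = 410.5 / 0.4921 = 834 N.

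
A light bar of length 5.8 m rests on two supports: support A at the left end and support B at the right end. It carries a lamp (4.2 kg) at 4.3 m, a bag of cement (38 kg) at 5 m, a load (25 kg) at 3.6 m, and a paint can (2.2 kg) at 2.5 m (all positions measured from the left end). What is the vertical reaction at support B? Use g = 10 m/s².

About support A:
Lamp: 4.2 × 10 = 42 N down at 4.3 m → arm 4.3 m, τ = 42 × 4.3 = 180.6 N·m clockwise.
Bag of cement: 38 × 10 = 380 N down at 5 m → arm 5 m, τ = 380 × 5 = 1900 N·m clockwise.
Load: 25 × 10 = 250 N down at 3.6 m → arm 3.6 m, τ = 250 × 3.6 = 900 N·m clockwise.
Paint can: 2.2 × 10 = 22 N down at 2.5 m → arm 2.5 m, τ = 22 × 2.5 = 55 N·m clockwise.
Net load moment about support A = 3036 N·m clockwise.
Reaction R at support B is upward at 5.8 m, arm 5.8 m → moment R × 5.8 counterclockwise.
Balancing moments: R × 5.8 = 3036, giving R = 523 N.

R_B ≈ 523 N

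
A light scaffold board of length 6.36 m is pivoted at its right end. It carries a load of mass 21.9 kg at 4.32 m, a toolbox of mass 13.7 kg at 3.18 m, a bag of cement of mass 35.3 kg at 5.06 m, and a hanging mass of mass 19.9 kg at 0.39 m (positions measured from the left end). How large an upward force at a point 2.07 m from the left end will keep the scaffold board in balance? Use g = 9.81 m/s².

Sum moments about the right end (the unknown pivot reaction has zero arm there).
Load: 21.9 × 9.81 = 214.8 N down at 4.32 m → arm 2.04 m, τ = 214.8 × 2.04 = 438.2 N·m counterclockwise.
Toolbox: 13.7 × 9.81 = 134.4 N down at 3.18 m → arm 3.18 m, τ = 134.4 × 3.18 = 427.4 N·m counterclockwise.
Bag of cement: 35.3 × 9.81 = 346.3 N down at 5.06 m → arm 1.3 m, τ = 346.3 × 1.3 = 450.2 N·m counterclockwise.
Hanging mass: 19.9 × 9.81 = 195.2 N down at 0.39 m → arm 5.97 m, τ = 195.2 × 5.97 = 1165 N·m counterclockwise.
Net moment of the loads = 2481 N·m counterclockwise.
The upward force F acts at a point 2.07 m from the left end, arm 4.29 m, giving F × 4.29 clockwise.
For rotational equilibrium, F × 4.29 = 2481, so F = 2481 / 4.29 = 578 N.

F ≈ 578 N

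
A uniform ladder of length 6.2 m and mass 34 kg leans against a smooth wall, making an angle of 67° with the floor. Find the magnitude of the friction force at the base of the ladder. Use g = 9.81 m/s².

f ≈ 70.8 N

Choose the foot of the ladder as the axis so the floor normal and friction both act there and drop out.
Ladder weight 34×9.81 = 333.5 N acts at 3.1 m along the ladder; its horizontal arm is 3.1·cos67° = 1.211 m → τ = 403.9 N·m clockwise.
Wall normal N acts horizontally at the top; its moment arm is the height L sinθ = 6.2·sin67° = 5.707 m, counterclockwise.
Setting net torque to zero: N × 5.707 = 403.9 → N = 70.8 N.
ΣFx = 0: friction at the foot balances the wall's push, so f = N_wall = 70.8 N.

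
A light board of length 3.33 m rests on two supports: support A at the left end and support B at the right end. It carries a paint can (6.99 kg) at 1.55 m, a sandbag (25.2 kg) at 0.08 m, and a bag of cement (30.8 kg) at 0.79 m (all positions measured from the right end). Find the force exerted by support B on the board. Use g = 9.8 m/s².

Take moments about support A.
Paint can: 6.99 × 9.8 = 68.5 N down at 1.55 m → arm 1.78 m, τ = 68.5 × 1.78 = 121.9 N·m clockwise.
Sandbag: 25.2 × 9.8 = 247 N down at 0.08 m → arm 3.25 m, τ = 247 × 3.25 = 802.8 N·m clockwise.
Bag of cement: 30.8 × 9.8 = 301.8 N down at 0.79 m → arm 2.54 m, τ = 301.8 × 2.54 = 766.6 N·m clockwise.
Net load moment about support A = 1691 N·m clockwise.
Reaction R at support B is upward at 0 m, arm 3.33 m → moment R × 3.33 counterclockwise.
Balancing moments: R × 3.33 = 1691, giving R = 508 N.

R_B ≈ 508 N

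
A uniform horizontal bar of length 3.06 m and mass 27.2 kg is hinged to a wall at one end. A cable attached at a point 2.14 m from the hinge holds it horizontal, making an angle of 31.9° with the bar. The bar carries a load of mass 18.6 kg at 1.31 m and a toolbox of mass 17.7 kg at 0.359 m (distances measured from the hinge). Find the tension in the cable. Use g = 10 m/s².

T ≈ 640 N

About the hinge:
Beam weight: 27.2 × 10 = 272 N down at 1.53 m → arm 1.53 m, τ = 272 × 1.53 = 416.2 N·m clockwise.
Load: 18.6 × 10 = 186 N down at 1.31 m → arm 1.31 m, τ = 186 × 1.31 = 243.7 N·m clockwise.
Toolbox: 17.7 × 10 = 177 N down at 0.359 m → arm 0.359 m, τ = 177 × 0.359 = 63.54 N·m clockwise.
Total clockwise load moment = 723.4 N·m.
The cable tension T acts at 2.14 m; only its component perpendicular to the bar, T sinθ, produces torque. sin 31.9° = 0.5284.
Balancing moments: T × 2.14 × 0.5284 = 723.4, giving T = 723.4 / 1.131 = 640 N.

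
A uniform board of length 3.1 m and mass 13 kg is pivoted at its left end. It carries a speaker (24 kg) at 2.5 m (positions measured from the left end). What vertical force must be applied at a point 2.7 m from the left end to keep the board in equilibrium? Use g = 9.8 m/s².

F ≈ 291 N

About the left end:
Beam weight: 13 × 9.8 = 127.4 N down at 1.55 m → arm 1.55 m, τ = 127.4 × 1.55 = 197.5 N·m clockwise.
Speaker: 24 × 9.8 = 235.2 N down at 2.5 m → arm 2.5 m, τ = 235.2 × 2.5 = 588 N·m clockwise.
Net moment of the loads = 785.5 N·m clockwise.
The upward force F acts at a point 2.7 m from the left end, arm 2.7 m, giving F × 2.7 counterclockwise.
Balancing moments: F × 2.7 = 785.5, giving F = 785.5 / 2.7 = 291 N.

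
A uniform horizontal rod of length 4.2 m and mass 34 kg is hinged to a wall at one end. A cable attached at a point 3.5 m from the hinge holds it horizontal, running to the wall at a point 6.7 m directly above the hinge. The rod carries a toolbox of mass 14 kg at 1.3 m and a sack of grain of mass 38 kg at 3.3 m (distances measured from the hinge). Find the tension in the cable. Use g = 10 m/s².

T ≈ 693 N

About the hinge:
Beam weight: 34 × 10 = 340 N down at 2.1 m → arm 2.1 m, τ = 340 × 2.1 = 714 N·m clockwise.
Toolbox: 14 × 10 = 140 N down at 1.3 m → arm 1.3 m, τ = 140 × 1.3 = 182 N·m clockwise.
Sack of grain: 38 × 10 = 380 N down at 3.3 m → arm 3.3 m, τ = 380 × 3.3 = 1254 N·m clockwise.
Total clockwise load moment = 2150 N·m.
The cable tension T acts at 3.5 m; only its component perpendicular to the rod, T sinθ, produces torque. sinθ = h/√(h²+d²) = 6.7/√(6.7²+3.5²) = 0.8863.
Setting net torque to zero: T × 3.5 × 0.8863 = 2150 → T = 2150 / 3.102 = 693 N.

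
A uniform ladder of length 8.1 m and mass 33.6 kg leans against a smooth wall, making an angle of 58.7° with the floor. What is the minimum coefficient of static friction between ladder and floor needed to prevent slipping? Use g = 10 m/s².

Take moments about the foot of the ladder.
Ladder weight 33.6×10 = 336 N acts at 4.05 m along the ladder; its horizontal arm is 4.05·cos58.7° = 2.104 m → τ = 706.9 N·m clockwise.
Wall normal N acts horizontally at the top; its moment arm is the height L sinθ = 8.1·sin58.7° = 6.921 m, counterclockwise.
Balancing moments: N × 6.921 = 706.9, giving N = 102.1 N.
ΣFx = 0 ⇒ f = N_wall = 102.1 N. ΣFy = 0 ⇒ N_floor = 336 N.
μ_min = f / N_floor = 102.1 / 336 = 0.304.

μ_min ≈ 0.304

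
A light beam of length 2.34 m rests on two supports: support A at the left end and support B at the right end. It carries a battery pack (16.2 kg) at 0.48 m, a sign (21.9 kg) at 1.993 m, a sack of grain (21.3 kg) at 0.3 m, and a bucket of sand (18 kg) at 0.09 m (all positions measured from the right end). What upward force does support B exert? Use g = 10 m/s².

R_B ≈ 520 N

Choose support A as the axis so its reaction then has zero moment arm.
Battery pack: 16.2 × 10 = 162 N down at 0.48 m → arm 1.86 m, τ = 162 × 1.86 = 301.3 N·m clockwise.
Sign: 21.9 × 10 = 219 N down at 1.993 m → arm 0.347 m, τ = 219 × 0.347 = 75.99 N·m clockwise.
Sack of grain: 21.3 × 10 = 213 N down at 0.3 m → arm 2.04 m, τ = 213 × 2.04 = 434.5 N·m clockwise.
Bucket of sand: 18 × 10 = 180 N down at 0.09 m → arm 2.25 m, τ = 180 × 2.25 = 405 N·m clockwise.
Net load moment about support A = 1217 N·m clockwise.
Reaction R at support B is upward at 0 m, arm 2.34 m → moment R × 2.34 counterclockwise.
Balancing moments: R × 2.34 = 1217, giving R = 520 N.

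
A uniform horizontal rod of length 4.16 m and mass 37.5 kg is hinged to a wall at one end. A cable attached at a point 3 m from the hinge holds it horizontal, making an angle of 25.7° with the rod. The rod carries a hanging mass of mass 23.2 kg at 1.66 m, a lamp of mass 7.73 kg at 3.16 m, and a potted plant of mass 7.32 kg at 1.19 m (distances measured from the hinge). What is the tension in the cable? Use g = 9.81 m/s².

T ≈ 1130 N

Sum moments about the hinge (the unknown hinge reaction has zero arm there).
Beam weight: 37.5 × 9.81 = 367.9 N down at 2.08 m → arm 2.08 m, τ = 367.9 × 2.08 = 765.2 N·m clockwise.
Hanging mass: 23.2 × 9.81 = 227.6 N down at 1.66 m → arm 1.66 m, τ = 227.6 × 1.66 = 377.8 N·m clockwise.
Lamp: 7.73 × 9.81 = 75.83 N down at 3.16 m → arm 3.16 m, τ = 75.83 × 3.16 = 239.6 N·m clockwise.
Potted plant: 7.32 × 9.81 = 71.81 N down at 1.19 m → arm 1.19 m, τ = 71.81 × 1.19 = 85.45 N·m clockwise.
Total clockwise load moment = 1468 N·m.
The cable tension T acts at 3 m; only its component perpendicular to the rod, T sinθ, produces torque. sin 25.7° = 0.4337.
Balancing moments: T × 3 × 0.4337 = 1468, giving T = 1468 / 1.301 = 1130 N.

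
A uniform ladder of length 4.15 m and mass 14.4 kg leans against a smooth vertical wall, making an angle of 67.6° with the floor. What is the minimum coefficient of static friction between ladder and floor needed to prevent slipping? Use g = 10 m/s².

Choose the foot of the ladder as the axis so the floor normal and friction both act there and drop out.
Ladder weight 14.4×10 = 144 N acts at 2.075 m along the ladder; its horizontal arm is 2.075·cos67.6° = 0.7907 m → τ = 113.9 N·m clockwise.
Wall normal N acts horizontally at the top; its moment arm is the height L sinθ = 4.15·sin67.6° = 3.837 m, counterclockwise.
Στ = 0 ⇒ N × 3.837 = 113.9 ⇒ N = 29.68 N.
ΣFx = 0 ⇒ f = N_wall = 29.68 N. ΣFy = 0 ⇒ N_floor = 144 N.
μ_min = f / N_floor = 29.68 / 144 = 0.206.

μ_min ≈ 0.206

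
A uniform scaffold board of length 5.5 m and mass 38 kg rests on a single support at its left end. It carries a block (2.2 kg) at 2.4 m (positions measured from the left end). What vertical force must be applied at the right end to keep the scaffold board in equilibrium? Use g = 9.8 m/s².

Sum moments about the left end (the unknown pivot reaction has zero arm there).
Beam weight: 38 × 9.8 = 372.4 N down at 2.75 m → arm 2.75 m, τ = 372.4 × 2.75 = 1024 N·m clockwise.
Block: 2.2 × 9.8 = 21.56 N down at 2.4 m → arm 2.4 m, τ = 21.56 × 2.4 = 51.74 N·m clockwise.
Net moment of the loads = 1076 N·m clockwise.
The upward force F acts at the right end, arm 5.5 m, giving F × 5.5 counterclockwise.
Setting net torque to zero: F × 5.5 = 1076 → F = 1076 / 5.5 = 196 N.

F ≈ 196 N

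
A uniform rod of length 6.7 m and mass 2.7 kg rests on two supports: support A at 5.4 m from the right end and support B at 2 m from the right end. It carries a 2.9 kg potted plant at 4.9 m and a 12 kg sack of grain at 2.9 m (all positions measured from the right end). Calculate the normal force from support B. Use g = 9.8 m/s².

R_B ≈ 107 N

About support A:
Beam weight: 2.7 × 9.8 = 26.46 N down at 3.35 m → arm 2.05 m, τ = 26.46 × 2.05 = 54.24 N·m clockwise.
Potted plant: 2.9 × 9.8 = 28.42 N down at 4.9 m → arm 0.5 m, τ = 28.42 × 0.5 = 14.21 N·m clockwise.
Sack of grain: 12 × 9.8 = 117.6 N down at 2.9 m → arm 2.5 m, τ = 117.6 × 2.5 = 294 N·m clockwise.
Net load moment about support A = 362.4 N·m clockwise.
Reaction R at support B is upward at 2 m, arm 3.4 m → moment R × 3.4 counterclockwise.
Στ = 0 ⇒ R × 3.4 = 362.4 ⇒ R = 107 N.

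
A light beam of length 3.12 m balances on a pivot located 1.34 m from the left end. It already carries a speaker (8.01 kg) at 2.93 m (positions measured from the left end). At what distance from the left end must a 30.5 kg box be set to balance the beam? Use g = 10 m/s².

Choose the pivot (at 1.34 m from the left end) as the axis so the support reaction has zero arm there.
Speaker: 8.01 × 10 = 80.1 N down at 2.93 m → arm 1.59 m, τ = 80.1 × 1.59 = 127.4 N·m clockwise.
Net moment of existing loads = 127.4 N·m clockwise.
The box weighs 30.5 × 10 = 305 N and must supply an equal counterclockwise moment, so its lever arm about the pivot is 127.4 / 305 = 0.418 m.
That puts it at 1.34 − 0.418 = 0.922 m from the left end.

x ≈ 0.922 m from the left end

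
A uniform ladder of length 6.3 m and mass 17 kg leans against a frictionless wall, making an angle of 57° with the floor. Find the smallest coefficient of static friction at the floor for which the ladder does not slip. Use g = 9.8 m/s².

μ_min ≈ 0.325

Taking torques about the foot of the ladder:
Ladder weight 17×9.8 = 166.6 N acts at 3.15 m along the ladder; its horizontal arm is 3.15·cos57° = 1.716 m → τ = 285.9 N·m clockwise.
Wall normal N acts horizontally at the top; its moment arm is the height L sinθ = 6.3·sin57° = 5.284 m, counterclockwise.
Setting net torque to zero: N × 5.284 = 285.9 → N = 54.11 N.
ΣFx = 0 ⇒ f = N_wall = 54.11 N. ΣFy = 0 ⇒ N_floor = 166.6 N.
μ_min = f / N_floor = 54.11 / 166.6 = 0.325.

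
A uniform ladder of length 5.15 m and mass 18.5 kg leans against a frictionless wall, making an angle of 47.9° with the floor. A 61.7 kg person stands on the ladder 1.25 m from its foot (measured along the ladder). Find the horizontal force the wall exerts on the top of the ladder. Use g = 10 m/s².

Take moments about the foot of the ladder.
Ladder weight 18.5×10 = 185 N acts at 2.575 m along the ladder; its horizontal arm is 2.575·cos47.9° = 1.726 m → τ = 319.3 N·m clockwise.
Person: 61.7×10 = 617 N at 1.25 m → arm 0.838 m → τ = 517 N·m clockwise.
Wall normal N acts horizontally at the top; its moment arm is the height L sinθ = 5.15·sin47.9° = 3.821 m, counterclockwise.
Balancing moments: N × 3.821 = 836.3, giving N = 219 N.

N_wall ≈ 219 N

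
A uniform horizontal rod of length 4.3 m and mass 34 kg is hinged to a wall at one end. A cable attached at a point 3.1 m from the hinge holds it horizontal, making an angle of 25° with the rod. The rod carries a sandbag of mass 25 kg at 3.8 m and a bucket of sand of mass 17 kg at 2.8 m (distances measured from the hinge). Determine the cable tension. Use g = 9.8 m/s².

T ≈ 1610 N

Choose the hinge as the axis so the unknown hinge reaction has zero arm there.
Beam weight: 34 × 9.8 = 333.2 N down at 2.15 m → arm 2.15 m, τ = 333.2 × 2.15 = 716.4 N·m clockwise.
Sandbag: 25 × 9.8 = 245 N down at 3.8 m → arm 3.8 m, τ = 245 × 3.8 = 931 N·m clockwise.
Bucket of sand: 17 × 9.8 = 166.6 N down at 2.8 m → arm 2.8 m, τ = 166.6 × 2.8 = 466.5 N·m clockwise.
Total clockwise load moment = 2114 N·m.
The cable tension T acts at 3.1 m; only its component perpendicular to the rod, T sinθ, produces torque. sin 25° = 0.4226.
Balancing moments: T × 3.1 × 0.4226 = 2114, giving T = 2114 / 1.31 = 1610 N.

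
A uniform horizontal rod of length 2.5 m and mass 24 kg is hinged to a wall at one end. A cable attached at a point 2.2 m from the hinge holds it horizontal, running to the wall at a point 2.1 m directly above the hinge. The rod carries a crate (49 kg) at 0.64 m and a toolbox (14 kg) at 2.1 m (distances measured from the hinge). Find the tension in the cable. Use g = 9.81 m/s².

About the hinge:
Beam weight: 24 × 9.81 = 235.4 N down at 1.25 m → arm 1.25 m, τ = 235.4 × 1.25 = 294.2 N·m clockwise.
Crate: 49 × 9.81 = 480.7 N down at 0.64 m → arm 0.64 m, τ = 480.7 × 0.64 = 307.6 N·m clockwise.
Toolbox: 14 × 9.81 = 137.3 N down at 2.1 m → arm 2.1 m, τ = 137.3 × 2.1 = 288.3 N·m clockwise.
Total clockwise load moment = 890.1 N·m.
The cable tension T acts at 2.2 m; only its component perpendicular to the rod, T sinθ, produces torque. sinθ = h/√(h²+d²) = 2.1/√(2.1²+2.2²) = 0.6905.
For rotational equilibrium, T × 2.2 × 0.6905 = 890.1, so T = 890.1 / 1.519 = 586 N.

T ≈ 586 N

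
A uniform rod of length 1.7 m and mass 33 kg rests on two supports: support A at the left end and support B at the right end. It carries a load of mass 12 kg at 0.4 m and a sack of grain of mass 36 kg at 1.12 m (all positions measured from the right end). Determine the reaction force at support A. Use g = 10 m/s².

Choose support B as the axis so its reaction then has zero moment arm.
Beam weight: 33 × 10 = 330 N down at 0.85 m → arm 0.85 m, τ = 330 × 0.85 = 280.5 N·m counterclockwise.
Load: 12 × 10 = 120 N down at 0.4 m → arm 0.4 m, τ = 120 × 0.4 = 48 N·m counterclockwise.
Sack of grain: 36 × 10 = 360 N down at 1.12 m → arm 1.12 m, τ = 360 × 1.12 = 403.2 N·m counterclockwise.
Net load moment about support B = 731.7 N·m counterclockwise.
Reaction R at support A is upward at 1.7 m, arm 1.7 m → moment R × 1.7 clockwise.
Στ = 0 ⇒ R × 1.7 = 731.7 ⇒ R = 430 N.

R_A ≈ 430 N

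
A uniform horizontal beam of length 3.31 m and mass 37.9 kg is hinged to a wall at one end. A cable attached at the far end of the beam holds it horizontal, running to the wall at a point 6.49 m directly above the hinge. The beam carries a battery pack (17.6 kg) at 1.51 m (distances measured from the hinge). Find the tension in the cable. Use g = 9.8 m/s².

T ≈ 297 N

Taking torques about the hinge:
Beam weight: 37.9 × 9.8 = 371.4 N down at 1.655 m → arm 1.655 m, τ = 371.4 × 1.655 = 614.7 N·m clockwise.
Battery pack: 17.6 × 9.8 = 172.5 N down at 1.51 m → arm 1.51 m, τ = 172.5 × 1.51 = 260.5 N·m clockwise.
Total clockwise load moment = 875.2 N·m.
The cable tension T acts at 3.31 m; only its component perpendicular to the beam, T sinθ, produces torque. sinθ = h/√(h²+d²) = 6.49/√(6.49²+3.31²) = 0.8908.
For rotational equilibrium, T × 3.31 × 0.8908 = 875.2, so T = 875.2 / 2.949 = 297 N.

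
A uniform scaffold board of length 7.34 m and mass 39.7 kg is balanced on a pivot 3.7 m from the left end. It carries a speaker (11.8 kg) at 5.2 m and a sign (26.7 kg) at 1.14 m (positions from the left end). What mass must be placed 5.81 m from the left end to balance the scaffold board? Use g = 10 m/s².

Take moments about the pivot (at 3.7 m from the left end).
Beam weight: 39.7 × 10 = 397 N down at 3.67 m → arm 0.03 m, τ = 397 × 0.03 = 11.91 N·m counterclockwise.
Speaker: 11.8 × 10 = 118 N down at 5.2 m → arm 1.5 m, τ = 118 × 1.5 = 177 N·m clockwise.
Sign: 26.7 × 10 = 267 N down at 1.14 m → arm 2.56 m, τ = 267 × 2.56 = 683.5 N·m counterclockwise.
Net moment of known loads = 518.4 N·m counterclockwise.
An unknown mass m at 5.81 m has arm 2.11 m; its moment is m·g·2.11 clockwise.
Στ = 0 ⇒ m × 10 × 2.11 = 518.4 ⇒ m = 518.4 / (10 × 2.11) = 24.6 kg.

m ≈ 24.6 kg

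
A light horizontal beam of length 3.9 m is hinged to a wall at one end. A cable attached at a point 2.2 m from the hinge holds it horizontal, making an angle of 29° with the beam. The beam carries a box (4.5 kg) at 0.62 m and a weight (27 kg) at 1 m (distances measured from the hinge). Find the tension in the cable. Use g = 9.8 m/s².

Sum moments about the hinge (the unknown hinge reaction has zero arm there).
Box: 4.5 × 9.8 = 44.1 N down at 0.62 m → arm 0.62 m, τ = 44.1 × 0.62 = 27.34 N·m clockwise.
Weight: 27 × 9.8 = 264.6 N down at 1 m → arm 1 m, τ = 264.6 × 1 = 264.6 N·m clockwise.
Total clockwise load moment = 291.9 N·m.
The cable tension T acts at 2.2 m; only its component perpendicular to the beam, T sinθ, produces torque. sin 29° = 0.4848.
Balancing moments: T × 2.2 × 0.4848 = 291.9, giving T = 291.9 / 1.067 = 274 N.

T ≈ 274 N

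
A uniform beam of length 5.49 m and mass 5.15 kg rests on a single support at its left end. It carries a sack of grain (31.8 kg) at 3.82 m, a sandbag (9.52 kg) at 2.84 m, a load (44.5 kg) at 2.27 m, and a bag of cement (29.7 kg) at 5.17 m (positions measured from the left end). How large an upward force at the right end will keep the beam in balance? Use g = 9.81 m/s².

Take moments about the left end.
Beam weight: 5.15 × 9.81 = 50.52 N down at 2.745 m → arm 2.745 m, τ = 50.52 × 2.745 = 138.7 N·m clockwise.
Sack of grain: 31.8 × 9.81 = 312 N down at 3.82 m → arm 3.82 m, τ = 312 × 3.82 = 1192 N·m clockwise.
Sandbag: 9.52 × 9.81 = 93.39 N down at 2.84 m → arm 2.84 m, τ = 93.39 × 2.84 = 265.2 N·m clockwise.
Load: 44.5 × 9.81 = 436.5 N down at 2.27 m → arm 2.27 m, τ = 436.5 × 2.27 = 990.9 N·m clockwise.
Bag of cement: 29.7 × 9.81 = 291.4 N down at 5.17 m → arm 5.17 m, τ = 291.4 × 5.17 = 1507 N·m clockwise.
Net moment of the loads = 4094 N·m clockwise.
The upward force F acts at the right end, arm 5.49 m, giving F × 5.49 counterclockwise.
Setting net torque to zero: F × 5.49 = 4094 → F = 4094 / 5.49 = 746 N.

F ≈ 746 N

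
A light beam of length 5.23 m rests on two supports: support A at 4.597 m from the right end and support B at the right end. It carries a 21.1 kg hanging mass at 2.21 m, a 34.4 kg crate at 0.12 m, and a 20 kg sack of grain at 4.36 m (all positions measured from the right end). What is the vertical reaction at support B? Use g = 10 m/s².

R_B ≈ 455 N

About support A:
Hanging mass: 21.1 × 10 = 211 N down at 2.21 m → arm 2.387 m, τ = 211 × 2.387 = 503.7 N·m clockwise.
Crate: 34.4 × 10 = 344 N down at 0.12 m → arm 4.477 m, τ = 344 × 4.477 = 1540 N·m clockwise.
Sack of grain: 20 × 10 = 200 N down at 4.36 m → arm 0.237 m, τ = 200 × 0.237 = 47.4 N·m clockwise.
Net load moment about support A = 2091 N·m clockwise.
Reaction R at support B is upward at 0 m, arm 4.597 m → moment R × 4.597 counterclockwise.
Setting net torque to zero: R × 4.597 = 2091 → R = 455 N.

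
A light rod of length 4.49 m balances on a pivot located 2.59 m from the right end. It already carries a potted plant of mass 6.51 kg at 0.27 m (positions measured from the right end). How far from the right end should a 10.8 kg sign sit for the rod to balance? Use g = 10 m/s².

x ≈ 3.99 m from the right end

About the pivot (at 2.59 m from the right end):
Potted plant: 6.51 × 10 = 65.1 N down at 0.27 m → arm 2.32 m, τ = 65.1 × 2.32 = 151 N·m clockwise.
Net moment of existing loads = 151 N·m clockwise.
The sign weighs 10.8 × 10 = 108 N and must supply an equal counterclockwise moment, so its lever arm about the pivot is 151 / 108 = 1.4 m.
That puts it at 2.59 + 1.4 = 3.99 m from the right end.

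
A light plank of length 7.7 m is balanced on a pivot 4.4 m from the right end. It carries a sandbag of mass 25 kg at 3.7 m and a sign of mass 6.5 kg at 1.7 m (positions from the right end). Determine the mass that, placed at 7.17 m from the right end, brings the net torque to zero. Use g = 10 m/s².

Take moments about the pivot (at 4.4 m from the right end).
Sandbag: 25 × 10 = 250 N down at 3.7 m → arm 0.7 m, τ = 250 × 0.7 = 175 N·m clockwise.
Sign: 6.5 × 10 = 65 N down at 1.7 m → arm 2.7 m, τ = 65 × 2.7 = 175.5 N·m clockwise.
Net moment of known loads = 350.5 N·m clockwise.
An unknown mass m at 7.17 m has arm 2.77 m; its moment is m·g·2.77 counterclockwise.
Setting net torque to zero: m × 10 × 2.77 = 350.5 → m = 350.5 / (10 × 2.77) = 12.7 kg.

m ≈ 12.7 kg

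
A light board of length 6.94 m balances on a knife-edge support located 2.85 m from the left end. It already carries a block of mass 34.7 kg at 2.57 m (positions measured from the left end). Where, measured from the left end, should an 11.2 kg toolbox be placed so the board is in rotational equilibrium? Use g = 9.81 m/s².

x ≈ 3.72 m from the left end

Take moments about the knife-edge support (at 2.85 m from the left end).
Block: 34.7 × 9.81 = 340.4 N down at 2.57 m → arm 0.28 m, τ = 340.4 × 0.28 = 95.31 N·m counterclockwise.
Net moment of existing loads = 95.31 N·m counterclockwise.
The toolbox weighs 11.2 × 9.81 = 109.9 N and must supply an equal clockwise moment, so its lever arm about the knife-edge support is 95.31 / 109.9 = 0.867 m.
That puts it at 2.85 + 0.867 = 3.72 m from the left end.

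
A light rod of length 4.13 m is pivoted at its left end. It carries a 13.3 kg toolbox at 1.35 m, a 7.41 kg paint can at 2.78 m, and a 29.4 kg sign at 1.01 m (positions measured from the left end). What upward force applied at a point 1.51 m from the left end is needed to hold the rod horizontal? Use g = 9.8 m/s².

F ≈ 443 N

Taking torques about the left end:
Toolbox: 13.3 × 9.8 = 130.3 N down at 1.35 m → arm 1.35 m, τ = 130.3 × 1.35 = 175.9 N·m clockwise.
Paint can: 7.41 × 9.8 = 72.62 N down at 2.78 m → arm 2.78 m, τ = 72.62 × 2.78 = 201.9 N·m clockwise.
Sign: 29.4 × 9.8 = 288.1 N down at 1.01 m → arm 1.01 m, τ = 288.1 × 1.01 = 291 N·m clockwise.
Net moment of the loads = 668.8 N·m clockwise.
The upward force F acts at a point 1.51 m from the left end, arm 1.51 m, giving F × 1.51 counterclockwise.
Setting net torque to zero: F × 1.51 = 668.8 → F = 668.8 / 1.51 = 443 N.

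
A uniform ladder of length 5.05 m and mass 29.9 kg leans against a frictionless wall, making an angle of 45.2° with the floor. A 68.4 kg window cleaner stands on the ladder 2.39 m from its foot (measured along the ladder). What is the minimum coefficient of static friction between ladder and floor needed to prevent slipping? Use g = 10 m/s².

About the foot of the ladder:
Ladder weight 29.9×10 = 299 N acts at 2.525 m along the ladder; its horizontal arm is 2.525·cos45.2° = 1.779 m → τ = 531.9 N·m clockwise.
Window cleaner: 68.4×10 = 684 N at 2.39 m → arm 1.684 m → τ = 1152 N·m clockwise.
Wall normal N acts horizontally at the top; its moment arm is the height L sinθ = 5.05·sin45.2° = 3.583 m, counterclockwise.
For rotational equilibrium, N × 3.583 = 1684, so N = 470 N.
ΣFx = 0 ⇒ f = N_wall = 470 N. ΣFy = 0 ⇒ N_floor = 983 N.
μ_min = f / N_floor = 470 / 983 = 0.478.

μ_min ≈ 0.478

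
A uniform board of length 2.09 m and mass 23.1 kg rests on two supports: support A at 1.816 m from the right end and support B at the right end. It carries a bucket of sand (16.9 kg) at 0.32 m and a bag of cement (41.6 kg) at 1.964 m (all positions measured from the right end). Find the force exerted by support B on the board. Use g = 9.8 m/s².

Sum moments about support A (its reaction then has zero moment arm).
Beam weight: 23.1 × 9.8 = 226.4 N down at 1.045 m → arm 0.771 m, τ = 226.4 × 0.771 = 174.6 N·m clockwise.
Bucket of sand: 16.9 × 9.8 = 165.6 N down at 0.32 m → arm 1.496 m, τ = 165.6 × 1.496 = 247.7 N·m clockwise.
Bag of cement: 41.6 × 9.8 = 407.7 N down at 1.964 m → arm 0.148 m, τ = 407.7 × 0.148 = 60.34 N·m counterclockwise.
Net load moment about support A = 362 N·m clockwise.
Reaction R at support B is upward at 0 m, arm 1.816 m → moment R × 1.816 counterclockwise.
Balancing moments: R × 1.816 = 362, giving R = 199 N.

R_B ≈ 199 N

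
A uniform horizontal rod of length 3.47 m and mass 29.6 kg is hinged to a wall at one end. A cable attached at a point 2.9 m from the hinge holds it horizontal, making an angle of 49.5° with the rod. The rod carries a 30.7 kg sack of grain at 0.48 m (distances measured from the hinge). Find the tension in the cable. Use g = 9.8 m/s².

T ≈ 294 N

Taking torques about the hinge:
Beam weight: 29.6 × 9.8 = 290.1 N down at 1.735 m → arm 1.735 m, τ = 290.1 × 1.735 = 503.3 N·m clockwise.
Sack of grain: 30.7 × 9.8 = 300.9 N down at 0.48 m → arm 0.48 m, τ = 300.9 × 0.48 = 144.4 N·m clockwise.
Total clockwise load moment = 647.7 N·m.
The cable tension T acts at 2.9 m; only its component perpendicular to the rod, T sinθ, produces torque. sin 49.5° = 0.7604.
Στ = 0 ⇒ T × 2.9 × 0.7604 = 647.7 ⇒ T = 647.7 / 2.205 = 294 N.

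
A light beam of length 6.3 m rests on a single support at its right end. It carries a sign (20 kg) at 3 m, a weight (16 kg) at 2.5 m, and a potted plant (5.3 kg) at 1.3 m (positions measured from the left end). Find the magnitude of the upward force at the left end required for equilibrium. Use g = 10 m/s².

Choose the right end as the axis so the unknown pivot reaction has zero arm there.
Sign: 20 × 10 = 200 N down at 3 m → arm 3.3 m, τ = 200 × 3.3 = 660 N·m counterclockwise.
Weight: 16 × 10 = 160 N down at 2.5 m → arm 3.8 m, τ = 160 × 3.8 = 608 N·m counterclockwise.
Potted plant: 5.3 × 10 = 53 N down at 1.3 m → arm 5 m, τ = 53 × 5 = 265 N·m counterclockwise.
Net moment of the loads = 1533 N·m counterclockwise.
The upward force F acts at the left end, arm 6.3 m, giving F × 6.3 clockwise.
Balancing moments: F × 6.3 = 1533, giving F = 1533 / 6.3 = 243 N.

F ≈ 243 N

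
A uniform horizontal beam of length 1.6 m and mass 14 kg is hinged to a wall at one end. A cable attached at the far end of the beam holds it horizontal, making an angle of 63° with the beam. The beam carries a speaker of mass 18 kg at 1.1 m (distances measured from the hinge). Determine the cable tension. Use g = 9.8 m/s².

Take moments about the hinge.
Beam weight: 14 × 9.8 = 137.2 N down at 0.8 m → arm 0.8 m, τ = 137.2 × 0.8 = 109.8 N·m clockwise.
Speaker: 18 × 9.8 = 176.4 N down at 1.1 m → arm 1.1 m, τ = 176.4 × 1.1 = 194 N·m clockwise.
Total clockwise load moment = 303.8 N·m.
The cable tension T acts at 1.6 m; only its component perpendicular to the beam, T sinθ, produces torque. sin 63° = 0.891.
Στ = 0 ⇒ T × 1.6 × 0.891 = 303.8 ⇒ T = 303.8 / 1.426 = 213 N.

T ≈ 213 N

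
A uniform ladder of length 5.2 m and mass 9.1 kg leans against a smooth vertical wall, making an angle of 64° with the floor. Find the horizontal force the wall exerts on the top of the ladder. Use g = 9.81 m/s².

Sum moments about the foot of the ladder (the floor normal and friction both act there and drop out).
Ladder weight 9.1×9.81 = 89.27 N acts at 2.6 m along the ladder; its horizontal arm is 2.6·cos64° = 1.14 m → τ = 101.8 N·m clockwise.
Wall normal N acts horizontally at the top; its moment arm is the height L sinθ = 5.2·sin64° = 4.674 m, counterclockwise.
Setting net torque to zero: N × 4.674 = 101.8 → N = 21.8 N.

N_wall ≈ 21.8 N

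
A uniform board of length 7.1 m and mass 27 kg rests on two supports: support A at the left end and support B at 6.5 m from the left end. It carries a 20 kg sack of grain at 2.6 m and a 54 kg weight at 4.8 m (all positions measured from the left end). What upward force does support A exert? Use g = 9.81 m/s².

Choose support B as the axis so its reaction then has zero moment arm.
Beam weight: 27 × 9.81 = 264.9 N down at 3.55 m → arm 2.95 m, τ = 264.9 × 2.95 = 781.5 N·m counterclockwise.
Sack of grain: 20 × 9.81 = 196.2 N down at 2.6 m → arm 3.9 m, τ = 196.2 × 3.9 = 765.2 N·m counterclockwise.
Weight: 54 × 9.81 = 529.7 N down at 4.8 m → arm 1.7 m, τ = 529.7 × 1.7 = 900.5 N·m counterclockwise.
Net load moment about support B = 2447 N·m counterclockwise.
Reaction R at support A is upward at 0 m, arm 6.5 m → moment R × 6.5 clockwise.
Setting net torque to zero: R × 6.5 = 2447 → R = 376 N.

R_A ≈ 376 N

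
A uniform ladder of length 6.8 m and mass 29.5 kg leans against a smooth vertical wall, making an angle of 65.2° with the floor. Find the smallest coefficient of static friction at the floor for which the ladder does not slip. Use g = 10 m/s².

μ_min ≈ 0.231

Choose the foot of the ladder as the axis so the floor normal and friction both act there and drop out.
Ladder weight 29.5×10 = 295 N acts at 3.4 m along the ladder; its horizontal arm is 3.4·cos65.2° = 1.426 m → τ = 420.7 N·m clockwise.
Wall normal N acts horizontally at the top; its moment arm is the height L sinθ = 6.8·sin65.2° = 6.173 m, counterclockwise.
Setting net torque to zero: N × 6.173 = 420.7 → N = 68.15 N.
ΣFx = 0 ⇒ f = N_wall = 68.15 N. ΣFy = 0 ⇒ N_floor = 295 N.
μ_min = f / N_floor = 68.15 / 295 = 0.231.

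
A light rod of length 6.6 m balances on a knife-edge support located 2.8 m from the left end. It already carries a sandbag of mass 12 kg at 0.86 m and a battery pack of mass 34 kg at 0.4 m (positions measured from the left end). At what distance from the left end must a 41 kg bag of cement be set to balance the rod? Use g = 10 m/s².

Taking torques about the knife-edge support (at 2.8 m from the left end):
Sandbag: 12 × 10 = 120 N down at 0.86 m → arm 1.94 m, τ = 120 × 1.94 = 232.8 N·m counterclockwise.
Battery pack: 34 × 10 = 340 N down at 0.4 m → arm 2.4 m, τ = 340 × 2.4 = 816 N·m counterclockwise.
Net moment of existing loads = 1049 N·m counterclockwise.
The bag of cement weighs 41 × 10 = 410 N and must supply an equal clockwise moment, so its lever arm about the knife-edge support is 1049 / 410 = 2.56 m.
That puts it at 2.8 + 2.56 = 5.36 m from the left end.

x ≈ 5.36 m from the left end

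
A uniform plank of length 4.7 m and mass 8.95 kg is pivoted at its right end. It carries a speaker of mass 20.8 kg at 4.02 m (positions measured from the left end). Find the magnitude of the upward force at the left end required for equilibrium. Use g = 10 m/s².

Taking torques about the right end:
Beam weight: 8.95 × 10 = 89.5 N down at 2.35 m → arm 2.35 m, τ = 89.5 × 2.35 = 210.3 N·m counterclockwise.
Speaker: 20.8 × 10 = 208 N down at 4.02 m → arm 0.68 m, τ = 208 × 0.68 = 141.4 N·m counterclockwise.
Net moment of the loads = 351.7 N·m counterclockwise.
The upward force F acts at the left end, arm 4.7 m, giving F × 4.7 clockwise.
Balancing moments: F × 4.7 = 351.7, giving F = 351.7 / 4.7 = 74.8 N.

F ≈ 74.8 N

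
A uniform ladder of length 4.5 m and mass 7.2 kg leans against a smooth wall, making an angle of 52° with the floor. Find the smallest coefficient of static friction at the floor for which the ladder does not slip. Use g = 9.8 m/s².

Sum moments about the foot of the ladder (the floor normal and friction both act there and drop out).
Ladder weight 7.2×9.8 = 70.56 N acts at 2.25 m along the ladder; its horizontal arm is 2.25·cos52° = 1.385 m → τ = 97.73 N·m clockwise.
Wall normal N acts horizontally at the top; its moment arm is the height L sinθ = 4.5·sin52° = 3.546 m, counterclockwise.
Στ = 0 ⇒ N × 3.546 = 97.73 ⇒ N = 27.56 N.
ΣFx = 0 ⇒ f = N_wall = 27.56 N. ΣFy = 0 ⇒ N_floor = 70.56 N.
μ_min = f / N_floor = 27.56 / 70.56 = 0.391.

μ_min ≈ 0.391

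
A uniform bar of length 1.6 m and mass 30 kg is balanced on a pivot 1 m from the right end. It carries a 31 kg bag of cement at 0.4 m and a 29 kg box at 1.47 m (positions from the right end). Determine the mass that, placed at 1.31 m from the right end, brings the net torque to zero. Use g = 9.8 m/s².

Choose the pivot (at 1 m from the right end) as the axis so the support reaction has zero arm there.
Beam weight: 30 × 9.8 = 294 N down at 0.8 m → arm 0.2 m, τ = 294 × 0.2 = 58.8 N·m clockwise.
Bag of cement: 31 × 9.8 = 303.8 N down at 0.4 m → arm 0.6 m, τ = 303.8 × 0.6 = 182.3 N·m clockwise.
Box: 29 × 9.8 = 284.2 N down at 1.47 m → arm 0.47 m, τ = 284.2 × 0.47 = 133.6 N·m counterclockwise.
Net moment of known loads = 107.5 N·m clockwise.
An unknown mass m at 1.31 m has arm 0.31 m; its moment is m·g·0.31 counterclockwise.
For rotational equilibrium, m × 9.8 × 0.31 = 107.5, so m = 107.5 / (9.8 × 0.31) = 35.4 kg.

m ≈ 35.4 kg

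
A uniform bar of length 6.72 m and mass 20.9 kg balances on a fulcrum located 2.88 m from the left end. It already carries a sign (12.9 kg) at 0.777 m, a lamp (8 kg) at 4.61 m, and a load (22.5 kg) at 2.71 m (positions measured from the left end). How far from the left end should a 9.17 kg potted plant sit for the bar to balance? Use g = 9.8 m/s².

Taking torques about the fulcrum (at 2.88 m from the left end):
Beam weight: 20.9 × 9.8 = 204.8 N down at 3.36 m → arm 0.48 m, τ = 204.8 × 0.48 = 98.3 N·m clockwise.
Sign: 12.9 × 9.8 = 126.4 N down at 0.777 m → arm 2.103 m, τ = 126.4 × 2.103 = 265.8 N·m counterclockwise.
Lamp: 8 × 9.8 = 78.4 N down at 4.61 m → arm 1.73 m, τ = 78.4 × 1.73 = 135.6 N·m clockwise.
Load: 22.5 × 9.8 = 220.5 N down at 2.71 m → arm 0.17 m, τ = 220.5 × 0.17 = 37.48 N·m counterclockwise.
Net moment of existing loads = 69.38 N·m counterclockwise.
The potted plant weighs 9.17 × 9.8 = 89.87 N and must supply an equal clockwise moment, so its lever arm about the fulcrum is 69.38 / 89.87 = 0.772 m.
That puts it at 2.88 + 0.772 = 3.65 m from the left end.

x ≈ 3.65 m from the left end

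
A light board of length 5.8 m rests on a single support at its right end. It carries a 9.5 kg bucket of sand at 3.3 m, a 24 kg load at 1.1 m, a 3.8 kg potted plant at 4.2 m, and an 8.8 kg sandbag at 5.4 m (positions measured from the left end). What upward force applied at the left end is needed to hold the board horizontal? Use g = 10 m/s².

F ≈ 252 N

Choose the right end as the axis so the unknown pivot reaction has zero arm there.
Bucket of sand: 9.5 × 10 = 95 N down at 3.3 m → arm 2.5 m, τ = 95 × 2.5 = 237.5 N·m counterclockwise.
Load: 24 × 10 = 240 N down at 1.1 m → arm 4.7 m, τ = 240 × 4.7 = 1128 N·m counterclockwise.
Potted plant: 3.8 × 10 = 38 N down at 4.2 m → arm 1.6 m, τ = 38 × 1.6 = 60.8 N·m counterclockwise.
Sandbag: 8.8 × 10 = 88 N down at 5.4 m → arm 0.4 m, τ = 88 × 0.4 = 35.2 N·m counterclockwise.
Net moment of the loads = 1462 N·m counterclockwise.
The upward force F acts at the left end, arm 5.8 m, giving F × 5.8 clockwise.
Στ = 0 ⇒ F × 5.8 = 1462 ⇒ F = 1462 / 5.8 = 252 N.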